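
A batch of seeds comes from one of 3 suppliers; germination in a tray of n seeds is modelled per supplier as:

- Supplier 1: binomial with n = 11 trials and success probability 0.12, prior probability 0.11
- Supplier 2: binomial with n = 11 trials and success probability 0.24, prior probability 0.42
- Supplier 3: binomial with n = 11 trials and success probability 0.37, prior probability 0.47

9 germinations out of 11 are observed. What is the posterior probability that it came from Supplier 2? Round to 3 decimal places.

0.026

The responsibility of component k is w_k f_k(x) divided by Σ_j w_j f_j(x).
Evaluate each component's likelihood at the observed value:
  f_1 = 2.19765e-07
  f_2 = 8.39249e-05
  f_3 = 0.002837
Prior × likelihood for each component:
  w_1·f_1 = 0.11 × 2.19765e-07 = 2.41742e-08
  w_2·f_2 = 0.42 × 8.39249e-05 = 3.52485e-05
  w_3·f_3 = 0.47 × 0.002837 = 0.00133339
Evidence: 2.41742e-08 + 3.52485e-05 + 0.00133339 = 0.00136866
P(Supplier 2 | data) = 3.52485e-05 / 0.00136866 ≈ 0.026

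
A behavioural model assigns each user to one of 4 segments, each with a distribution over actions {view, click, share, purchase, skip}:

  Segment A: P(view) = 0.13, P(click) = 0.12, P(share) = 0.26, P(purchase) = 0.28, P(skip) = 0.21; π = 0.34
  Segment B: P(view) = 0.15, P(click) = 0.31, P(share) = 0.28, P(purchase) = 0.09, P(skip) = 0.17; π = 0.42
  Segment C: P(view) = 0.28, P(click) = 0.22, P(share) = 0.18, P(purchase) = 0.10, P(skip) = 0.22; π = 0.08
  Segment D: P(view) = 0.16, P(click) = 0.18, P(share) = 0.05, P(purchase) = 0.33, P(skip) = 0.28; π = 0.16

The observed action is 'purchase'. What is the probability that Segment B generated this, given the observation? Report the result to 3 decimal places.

Posterior ∝ prior × likelihood, so P(k | x) ∝ π_k f_k(x); normalise over all components.
Categorical probabilities:
  p_A = 0.28
  p_B = 0.09
  p_C = 0.1
  p_D = 0.33
Multiply by the mixture weights:
  π_A·p_A = 0.34 × 0.28 = 0.0952
  π_B·p_B = 0.42 × 0.09 = 0.0378
  π_C·p_C = 0.08 × 0.1 = 0.008
  π_D·p_D = 0.16 × 0.33 = 0.0528
Sum: 0.0952 + 0.0378 + 0.008 + 0.0528 = 0.1938
Responsibility of Segment B: 0.0378 / 0.1938 ≈ 0.195

0.195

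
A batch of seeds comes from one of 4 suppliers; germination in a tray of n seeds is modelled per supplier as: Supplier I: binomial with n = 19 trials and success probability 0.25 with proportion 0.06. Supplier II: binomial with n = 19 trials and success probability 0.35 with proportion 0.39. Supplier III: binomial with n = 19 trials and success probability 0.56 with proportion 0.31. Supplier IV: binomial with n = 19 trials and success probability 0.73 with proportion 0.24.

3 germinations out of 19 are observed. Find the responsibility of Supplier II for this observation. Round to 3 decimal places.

0.641

P(component k | x) = w_k·f_k(x) / marginal(x), where marginal(x) = Σ_j w_j·f_j(x).
Component likelihoods at x = 3 germinations out of 19:
  L_I = C(19,3)·0.25^3·0.75^16 = 969·0.015625·0.0100226 = 0.151748
  L_II = C(19,3)·0.35^3·0.65^16 = 969·0.042875·0.00101535 = 0.0421834
  L_III = C(19,3)·0.56^3·0.44^16 = 969·0.175616·1.97353e-06 = 0.000335839
  L_IV = C(19,3)·0.73^3·0.27^16 = 969·0.389017·7.97664e-10 = 3.00686e-07
Weight by the priors:
  w_I·L_I = 0.06 × 0.151748 = 0.0091049
  w_II·L_II = 0.39 × 0.0421834 = 0.0164515
  w_III·L_III = 0.31 × 0.000335839 = 0.00010411
  w_IV·L_IV = 0.24 × 3.00686e-07 = 7.21645e-08
Evidence: 0.0091049 + 0.0164515 + 0.00010411 + 7.21645e-08 = 0.0256606
P(Supplier II | 3 germinations out of 19) = 0.0164515 / 0.0256606 ≈ 0.641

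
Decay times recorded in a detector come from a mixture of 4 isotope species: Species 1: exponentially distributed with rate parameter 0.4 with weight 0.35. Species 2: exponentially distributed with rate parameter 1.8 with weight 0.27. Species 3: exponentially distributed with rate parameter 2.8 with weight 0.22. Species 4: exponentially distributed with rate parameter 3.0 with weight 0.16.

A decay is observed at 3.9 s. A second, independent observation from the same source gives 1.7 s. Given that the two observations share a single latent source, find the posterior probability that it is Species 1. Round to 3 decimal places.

The responsibility of component k is w_k f_k(x) divided by Σ_j w_j f_j(x).
Since both observations come from the same component, the likelihood for component k is f_k(x₁)·f_k(x₂).
  p_1 = [0.4·e^(−0.4·3.9) = 0.4·e^(−1.5600) = 0.0840544] × [0.202647] = 0.0170334
  p_2 = [1.8·e^(−1.8·3.9) = 1.8·e^(−7.0200) = 0.00160889] × [0.0843979] = 0.000135787
  p_3 = [2.8·e^(−2.8·3.9) = 2.8·e^(−10.9200) = 5.06597e-05] × [0.0239837] = 1.21501e-06
  p_4 = [3.0·e^(−3.0·3.9) = 3.0·e^(−11.7000) = 2.48815e-05] × [0.0182902] = 4.55088e-07
Prior × likelihood for each component:
  w_1·p_1 = 0.35 × 0.0170334 = 0.00596168
  w_2·p_2 = 0.27 × 0.000135787 = 3.66624e-05
  w_3·p_3 = 0.22 × 1.21501e-06 = 2.67301e-07
  w_4·p_4 = 0.16 × 4.55088e-07 = 7.28141e-08
Marginal: 0.00596168 + 3.66624e-05 + 2.67301e-07 + 7.28141e-08 = 0.00599868
So the posterior for Species 1 is 0.00596168 / 0.00599868 ≈ 0.994.

0.994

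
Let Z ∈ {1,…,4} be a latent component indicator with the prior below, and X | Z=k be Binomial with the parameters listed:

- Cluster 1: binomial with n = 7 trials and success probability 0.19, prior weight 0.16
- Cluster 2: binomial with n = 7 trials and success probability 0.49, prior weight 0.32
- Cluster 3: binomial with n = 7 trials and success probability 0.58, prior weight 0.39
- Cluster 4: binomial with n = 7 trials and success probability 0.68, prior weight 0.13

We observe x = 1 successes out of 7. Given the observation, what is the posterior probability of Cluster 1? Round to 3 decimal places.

0.677

By Bayes' theorem, P(k | x) = P(Z=k) f_k(x) / Σ_j P(Z=j) f_j(x).
Binomial probabilities:
  L_1 = 0.375631
  L_2 = 0.0603553
  L_3 = 0.0222855
  L_4 = 0.00511101
Weight by the priors:
  P(Z=1)·L_1 = 0.16 × 0.375631 = 0.060101
  P(Z=2)·L_2 = 0.32 × 0.0603553 = 0.0193137
  P(Z=3)·L_3 = 0.39 × 0.0222855 = 0.00869133
  P(Z=4)·L_4 = 0.13 × 0.00511101 = 0.000664431
Evidence: 0.060101 + 0.0193137 + 0.00869133 + 0.000664431 = 0.0887705
P(Cluster 1 | x) ≈ 0.677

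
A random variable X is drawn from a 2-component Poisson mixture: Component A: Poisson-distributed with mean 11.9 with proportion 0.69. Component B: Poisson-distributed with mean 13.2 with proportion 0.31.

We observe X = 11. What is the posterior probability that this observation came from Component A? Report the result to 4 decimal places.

0.7231

By Bayes' theorem, P(k | x) = w_k f_k(x) / Σ_j w_j f_j(x).
Poisson probabilities:
  p_A = 0.115281
  p_B = 0.0982812
Prior × likelihood for each component:
  w_A·p_A = 0.69 × 0.115281 = 0.0795437
  w_B·p_B = 0.31 × 0.0982812 = 0.0304672
Evidence: 0.0795437 + 0.0304672 = 0.110011
P(Component A | x) = 0.0795437 / 0.110011 ≈ 0.7231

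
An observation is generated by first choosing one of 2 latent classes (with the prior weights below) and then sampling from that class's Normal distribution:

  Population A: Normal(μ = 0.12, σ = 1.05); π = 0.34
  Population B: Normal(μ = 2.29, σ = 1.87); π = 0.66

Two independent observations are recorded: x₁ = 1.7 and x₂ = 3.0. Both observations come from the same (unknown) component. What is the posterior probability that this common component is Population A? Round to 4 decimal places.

0.0136

The responsibility of component k is π_k f_k(x) divided by Σ_j π_j f_j(x).
Since both observations come from the same component, the likelihood for component k is f_k(x₁)·f_k(x₂).
  p_A = [0.122471] × [0.00883211] = 0.00108168
  p_B = [0.20298] × [0.198502] = 0.0402919
Unnormalised posteriors:
  π_A·p_A = 0.34 × 0.00108168 = 0.00036777
  π_B·p_B = 0.66 × 0.0402919 = 0.0265927
Sum: 0.00036777 + 0.0265927 = 0.0269604
Responsibility of Population A: 0.00036777 / 0.0269604 ≈ 0.0136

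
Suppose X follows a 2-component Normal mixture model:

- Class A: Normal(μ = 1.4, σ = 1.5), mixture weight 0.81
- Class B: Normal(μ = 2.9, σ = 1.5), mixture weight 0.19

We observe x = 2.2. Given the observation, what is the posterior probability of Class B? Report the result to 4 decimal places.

By Bayes' theorem, P(k | x) = P(Z=k) f_k(x) / Σ_j P(Z=j) f_j(x).
Evaluate each component's likelihood at the observed value:
  L_A = (1/(1.5·√(2π)))·exp(−(2.2−1.4)²/(2·1.5²)) = 0.265962·exp(-0.14222) = 0.230703
  L_B = (1/(1.5·√(2π)))·exp(−(2.2−2.9)²/(2·1.5²)) = 0.265962·exp(-0.10889) = 0.238522
Weight by the priors:
  P(Z=A)·L_A = 0.81 × 0.230703 = 0.186869
  P(Z=B)·L_B = 0.19 × 0.238522 = 0.0453192
Denominator: 0.186869 + 0.0453192 = 0.232188
P(Class B | data) = 0.0453192 / 0.232188 ≈ 0.1952

0.1952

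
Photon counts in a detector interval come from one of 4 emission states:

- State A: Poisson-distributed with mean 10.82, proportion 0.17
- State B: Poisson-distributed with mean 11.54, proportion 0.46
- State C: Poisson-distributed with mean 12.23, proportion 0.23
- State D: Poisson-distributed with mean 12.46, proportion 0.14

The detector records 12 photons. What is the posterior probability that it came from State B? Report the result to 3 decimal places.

0.463

Apply Bayes' rule: the posterior for each component is proportional to its prior times its likelihood at x.
Evaluate each component's likelihood at the observed value:
  f_A = 0.107479
  f_B = 0.113338
  f_C = 0.114119
  f_D = 0.113389
Weight by the priors:
  π_A·f_A = 0.17 × 0.107479 = 0.0182714
  π_B·f_B = 0.46 × 0.113338 = 0.0521353
  π_C·f_C = 0.23 × 0.114119 = 0.0262474
  π_D·f_D = 0.14 × 0.113389 = 0.0158744
Normaliser: 0.0182714 + 0.0521353 + 0.0262474 + 0.0158744 = 0.112529
P(State B | x) ≈ 0.463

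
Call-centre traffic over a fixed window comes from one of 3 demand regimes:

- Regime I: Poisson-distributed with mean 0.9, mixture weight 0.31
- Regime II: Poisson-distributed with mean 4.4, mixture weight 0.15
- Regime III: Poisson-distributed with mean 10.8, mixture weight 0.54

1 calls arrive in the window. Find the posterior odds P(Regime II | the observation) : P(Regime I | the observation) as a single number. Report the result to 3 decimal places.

Posterior odds = (w_i f_i(x)) / (w_j f_j(x)); the normalising sum cancels.
Evaluate each component's likelihood at the observed value:
  p_I = e^(−0.9)·0.9^1/1! = 0.365913
  p_II = e^(−4.4)·4.4^1/1! = 0.0540203
  p_III = e^(−10.8)·10.8^1/1! = 0.000220315
0.00810304 / 0.113433 ≈ 0.071

0.071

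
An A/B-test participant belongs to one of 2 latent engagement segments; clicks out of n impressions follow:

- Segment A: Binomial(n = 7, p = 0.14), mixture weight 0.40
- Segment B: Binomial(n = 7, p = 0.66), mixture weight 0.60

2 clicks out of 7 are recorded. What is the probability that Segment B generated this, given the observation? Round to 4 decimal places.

0.2436

P(component k | x) = w_k·f_k(x) / marginal(x), where marginal(x) = Σ_j w_j·f_j(x).
Binomial probabilities:
  L_A = 0.193628
  L_B = 0.0415625
Weight by the priors:
  w_A·L_A = 0.40 × 0.193628 = 0.0774511
  w_B·L_B = 0.60 × 0.0415625 = 0.0249375
Evidence: 0.0774511 + 0.0249375 = 0.102389
So the posterior for Segment B is 0.0249375 / 0.102389 ≈ 0.2436.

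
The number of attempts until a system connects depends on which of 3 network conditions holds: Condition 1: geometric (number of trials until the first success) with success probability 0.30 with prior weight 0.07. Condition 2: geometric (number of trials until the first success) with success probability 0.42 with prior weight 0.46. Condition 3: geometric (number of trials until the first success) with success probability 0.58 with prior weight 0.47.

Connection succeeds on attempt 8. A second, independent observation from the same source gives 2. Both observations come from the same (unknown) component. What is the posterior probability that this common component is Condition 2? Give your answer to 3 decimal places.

Posterior ∝ prior × likelihood, so P(k | x) ∝ π_k f_k(x); normalise over all components.
Since both observations come from the same component, the likelihood for component k is f_k(x₁)·f_k(x₂).
  p_1 = [0.30·(1−0.30)^7 = 0.30·0.0823543 = 0.0247063] × [0.21] = 0.00518832
  p_2 = [0.42·(1−0.42)^7 = 0.42·0.0220798 = 0.00927353] × [0.2436] = 0.00225903
  p_3 = [0.58·(1−0.58)^7 = 0.58·0.00230539 = 0.00133713] × [0.2436] = 0.000325724
Unnormalised posteriors:
  π_1·p_1 = 0.07 × 0.00518832 = 0.000363182
  π_2·p_2 = 0.46 × 0.00225903 = 0.00103916
  π_3·p_3 = 0.47 × 0.000325724 = 0.00015309
Denominator: 0.000363182 + 0.00103916 + 0.00015309 = 0.00155543
So the posterior for Condition 2 is 0.00103916 / 0.00155543 ≈ 0.668.

0.668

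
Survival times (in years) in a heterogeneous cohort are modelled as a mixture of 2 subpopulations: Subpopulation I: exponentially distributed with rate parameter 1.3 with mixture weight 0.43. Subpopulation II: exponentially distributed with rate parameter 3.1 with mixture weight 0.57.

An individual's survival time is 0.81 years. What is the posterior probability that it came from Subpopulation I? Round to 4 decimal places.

By Bayes' theorem, P(k | x) = P(Z=k) f_k(x) / Σ_j P(Z=j) f_j(x).
Component likelihoods at x = 0.81 years:
  f_I = 0.453556
  f_II = 0.25168
Prior × likelihood for each component:
  P(Z=I)·f_I = 0.43 × 0.453556 = 0.195029
  P(Z=II)·f_II = 0.57 × 0.25168 = 0.143457
Denominator: 0.195029 + 0.143457 = 0.338487
So the posterior for Subpopulation I is 0.195029 / 0.338487 ≈ 0.5762.

0.5762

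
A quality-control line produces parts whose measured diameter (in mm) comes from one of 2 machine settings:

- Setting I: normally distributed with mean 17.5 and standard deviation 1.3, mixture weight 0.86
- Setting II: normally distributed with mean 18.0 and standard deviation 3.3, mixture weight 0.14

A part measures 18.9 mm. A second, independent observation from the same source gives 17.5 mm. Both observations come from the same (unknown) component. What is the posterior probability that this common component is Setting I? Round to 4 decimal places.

Posterior ∝ prior × likelihood, so P(k | x) ∝ P(Z=k) f_k(x); normalise over all components.
Since both observations come from the same component, the likelihood for component k is f_k(x₁)·f_k(x₂).
  f_I = [(1/(1.3·√(2π)))·exp(−(18.9−17.5)²/(2·1.3²)) = 0.306879·exp(-0.57988) = 0.171841] × [0.306879] = 0.0527344
  f_II = [(1/(3.3·√(2π)))·exp(−(18.9−18.0)²/(2·3.3²)) = 0.120892·exp(-0.03719) = 0.116478] × [0.119512] = 0.0139205
Multiply by the mixture weights:
  P(Z=I)·f_I = 0.86 × 0.0527344 = 0.0453516
  P(Z=II)·f_II = 0.14 × 0.0139205 = 0.00194887
Evidence: 0.0453516 + 0.00194887 = 0.0473005
So the posterior for Setting I is 0.0453516 / 0.0473005 ≈ 0.9588.

0.9588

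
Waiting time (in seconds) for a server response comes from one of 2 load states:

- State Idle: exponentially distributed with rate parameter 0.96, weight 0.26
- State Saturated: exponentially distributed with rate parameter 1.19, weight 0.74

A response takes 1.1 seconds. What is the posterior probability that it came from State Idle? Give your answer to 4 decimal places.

Apply Bayes' rule: the posterior for each component is proportional to its prior times its likelihood at x.
Evaluate each component's likelihood at the observed value:
  f_Idle = 0.333931
  f_Saturated = 0.321407
Weight by the priors:
  π_Idle·f_Idle = 0.26 × 0.333931 = 0.086822
  π_Saturated·f_Saturated = 0.74 × 0.321407 = 0.237841
Marginal: 0.086822 + 0.237841 = 0.324663
P(State Idle | data) ≈ 0.2674

0.2674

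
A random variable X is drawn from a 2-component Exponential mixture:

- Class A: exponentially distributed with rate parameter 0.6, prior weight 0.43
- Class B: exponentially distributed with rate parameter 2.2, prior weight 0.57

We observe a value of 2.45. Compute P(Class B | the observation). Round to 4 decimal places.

0.0880

The responsibility of component k is w_k f_k(x) divided by Σ_j w_j f_j(x).
Exponential densities:
  p_A = 0.6·e^(−0.6·2.45) = 0.6·e^(−1.4700) = 0.137955
  p_B = 2.2·e^(−2.2·2.45) = 2.2·e^(−5.3900) = 0.0100363
Unnormalised posteriors:
  w_A·p_A = 0.43 × 0.137955 = 0.0593208
  w_B·p_B = 0.57 × 0.0100363 = 0.00572071
Normaliser: 0.0593208 + 0.00572071 = 0.0650415
So the posterior for Class B is 0.00572071 / 0.0650415 ≈ 0.0880.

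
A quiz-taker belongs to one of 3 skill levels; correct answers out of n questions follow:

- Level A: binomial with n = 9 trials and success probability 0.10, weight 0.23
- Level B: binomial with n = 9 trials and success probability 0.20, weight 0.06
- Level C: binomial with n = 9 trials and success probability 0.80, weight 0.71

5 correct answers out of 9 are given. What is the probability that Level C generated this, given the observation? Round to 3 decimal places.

Apply Bayes' rule: the posterior for each component is proportional to its prior times its likelihood at x.
Component likelihoods at x = 5 correct answers out of 9:
  p_A = 0.000826686
  p_B = 0.0165151
  p_C = 0.0660603
Unnormalised posteriors:
  P(Z=A)·p_A = 0.23 × 0.000826686 = 0.000190138
  P(Z=B)·p_B = 0.06 × 0.0165151 = 0.000990904
  P(Z=C)·p_C = 0.71 × 0.0660603 = 0.0469028
Denominator: 0.000190138 + 0.000990904 + 0.0469028 = 0.0480838
Responsibility of Level C: 0.0469028 / 0.0480838 ≈ 0.975

0.975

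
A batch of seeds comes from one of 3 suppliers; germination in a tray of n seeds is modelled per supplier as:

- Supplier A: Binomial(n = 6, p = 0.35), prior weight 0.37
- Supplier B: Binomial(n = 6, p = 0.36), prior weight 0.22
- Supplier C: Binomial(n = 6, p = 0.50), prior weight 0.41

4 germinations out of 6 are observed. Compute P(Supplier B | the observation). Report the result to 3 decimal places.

Apply Bayes' rule: the posterior for each component is proportional to its prior times its likelihood at x.
Evaluate each component's likelihood at the observed value:
  L_A = 0.0951021
  L_B = 0.103196
  L_C = 0.234375
Multiply by the mixture weights:
  π_A·L_A = 0.37 × 0.0951021 = 0.0351878
  π_B·L_B = 0.22 × 0.103196 = 0.022703
  π_C·L_C = 0.41 × 0.234375 = 0.0960937
Normaliser: 0.0351878 + 0.022703 + 0.0960937 = 0.153985
P(Supplier B | 4 germinations out of 6) ≈ 0.147

0.147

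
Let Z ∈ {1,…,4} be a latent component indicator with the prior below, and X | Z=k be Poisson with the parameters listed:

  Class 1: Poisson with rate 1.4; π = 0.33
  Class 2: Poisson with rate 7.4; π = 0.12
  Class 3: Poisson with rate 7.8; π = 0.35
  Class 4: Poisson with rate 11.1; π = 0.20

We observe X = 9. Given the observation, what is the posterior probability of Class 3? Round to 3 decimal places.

Apply Bayes' rule: the posterior for each component is proportional to its prior times its likelihood at x.
Poisson probabilities:
  L_1 = e^(−1.4)·1.4^9/9! = 1.40403e-05
  L_2 = e^(−7.4)·7.4^9/9! = 0.112084
  L_3 = e^(−7.8)·7.8^9/9! = 0.120668
  L_4 = e^(−11.1)·11.1^9/9! = 0.106531
Weight by the priors:
  w_1·L_1 = 0.33 × 1.40403e-05 = 4.63331e-06
  w_2·L_2 = 0.12 × 0.112084 = 0.0134501
  w_3·L_3 = 0.35 × 0.120668 = 0.0422337
  w_4·L_4 = 0.20 × 0.106531 = 0.0213062
Normaliser: 4.63331e-06 + 0.0134501 + 0.0422337 + 0.0213062 = 0.0769946
P(Class 3 | the observation) ≈ 0.549

0.549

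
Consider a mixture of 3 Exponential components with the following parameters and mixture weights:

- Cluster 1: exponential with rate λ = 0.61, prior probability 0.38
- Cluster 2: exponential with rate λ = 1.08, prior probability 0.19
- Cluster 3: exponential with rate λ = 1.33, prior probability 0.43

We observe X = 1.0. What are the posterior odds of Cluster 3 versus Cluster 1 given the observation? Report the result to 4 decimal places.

Only the two components matter; the odds are (P(Z=i) f_i(x)) / (P(Z=j) f_j(x)).
Exponential densities:
  L_1 = 0.331444
  L_2 = 0.366763
  L_3 = 0.351755
Odds = (0.43/0.38) × (0.351755/0.331444) = 1.13158 × 1.06128 ≈ 1.2009

1.2009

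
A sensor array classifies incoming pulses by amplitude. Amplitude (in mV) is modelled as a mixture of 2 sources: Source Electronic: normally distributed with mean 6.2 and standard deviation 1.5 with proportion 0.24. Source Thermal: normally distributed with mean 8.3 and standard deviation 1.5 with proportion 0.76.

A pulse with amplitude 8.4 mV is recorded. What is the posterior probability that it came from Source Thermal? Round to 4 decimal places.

0.9026

P(component k | x) = π_k·f_k(x) / marginal(x), where marginal(x) = Σ_j π_j·f_j(x).
Normal densities:
  p_Electronic = 0.0907217
  p_Thermal = 0.265371
Weight by the priors:
  π_Electronic·p_Electronic = 0.24 × 0.0907217 = 0.0217732
  π_Thermal·p_Thermal = 0.76 × 0.265371 = 0.201682
Denominator: 0.0217732 + 0.201682 = 0.223455
P(Source Thermal | data) ≈ 0.9026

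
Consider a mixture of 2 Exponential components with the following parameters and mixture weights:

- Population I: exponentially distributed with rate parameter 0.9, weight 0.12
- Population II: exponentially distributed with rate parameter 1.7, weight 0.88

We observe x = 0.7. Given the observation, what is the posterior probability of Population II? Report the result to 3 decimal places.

0.888

By Bayes' theorem, P(k | x) = π_k f_k(x) / Σ_j π_j f_j(x).
Component likelihoods at x = 0.7:
  f_I = 0.9·e^(−0.9·0.7) = 0.9·e^(−0.6300) = 0.479333
  f_II = 1.7·e^(−1.7·0.7) = 1.7·e^(−1.1900) = 0.517176
Multiply by the mixture weights:
  π_I·f_I = 0.12 × 0.479333 = 0.0575199
  π_II·f_II = 0.88 × 0.517176 = 0.455115
Marginal: 0.0575199 + 0.455115 = 0.512635
P(Population II | x) = 0.455115 / 0.512635 ≈ 0.888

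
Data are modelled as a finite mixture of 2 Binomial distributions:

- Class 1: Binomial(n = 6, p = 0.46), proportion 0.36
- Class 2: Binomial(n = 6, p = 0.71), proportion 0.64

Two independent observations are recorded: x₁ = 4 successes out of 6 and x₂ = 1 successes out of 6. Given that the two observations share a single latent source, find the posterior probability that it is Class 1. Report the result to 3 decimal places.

0.833

Apply Bayes' rule: the posterior for each component is proportional to its prior times its likelihood at x.
Since both observations come from the same component, the likelihood for component k is f_k(x₁)·f_k(x₂).
  L_1 = [C(6,4)·0.46^4·0.54^2 = 15·0.0447746·0.2916 = 0.195844] × [0.12673] = 0.0248192
  L_2 = [C(6,4)·0.71^4·0.29^2 = 15·0.254117·0.0841 = 0.320568] × [0.00873775] = 0.00280105
Unnormalised posteriors:
  π_1·L_1 = 0.36 × 0.0248192 = 0.00893492
  π_2·L_2 = 0.64 × 0.00280105 = 0.00179267
Evidence: 0.00893492 + 0.00179267 = 0.0107276
P(Class 1 | data) = 0.00893492 / 0.0107276 ≈ 0.833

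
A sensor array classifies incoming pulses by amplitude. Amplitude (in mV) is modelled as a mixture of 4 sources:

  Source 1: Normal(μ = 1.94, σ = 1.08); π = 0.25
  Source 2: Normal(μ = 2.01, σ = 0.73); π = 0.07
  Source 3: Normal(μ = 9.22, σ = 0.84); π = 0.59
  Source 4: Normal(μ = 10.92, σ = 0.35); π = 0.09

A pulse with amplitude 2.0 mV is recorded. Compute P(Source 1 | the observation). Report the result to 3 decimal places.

0.707

By Bayes' theorem, P(k | x) = π_k f_k(x) / Σ_j π_j f_j(x).
Normal densities:
  p_1 = (1/(1.08·√(2π)))·exp(−(2.0−1.94)²/(2·1.08²)) = 0.369391·exp(-0.00154) = 0.368821
  p_2 = (1/(0.73·√(2π)))·exp(−(2.0−2.01)²/(2·0.73²)) = 0.546496·exp(-0.00009) = 0.546445
  p_3 = (1/(0.84·√(2π)))·exp(−(2.0−9.22)²/(2·0.84²)) = 0.474931·exp(-36.93906) = 4.30726e-17
  p_4 = (1/(0.35·√(2π)))·exp(−(2.0−10.92)²/(2·0.35²)) = 1.139835·exp(-324.76082) = 1.03517e-141
Prior × likelihood for each component:
  π_1·p_1 = 0.25 × 0.368821 = 0.0922053
  π_2·p_2 = 0.07 × 0.546445 = 0.0382512
  π_3·p_3 = 0.59 × 4.30726e-17 = 2.54128e-17
  π_4·p_4 = 0.09 × 1.03517e-141 = 9.31653e-143
Denominator: 0.0922053 + 0.0382512 + 2.54128e-17 + 9.31653e-143 = 0.130456
Responsibility of Source 1: 0.0922053 / 0.130456 ≈ 0.707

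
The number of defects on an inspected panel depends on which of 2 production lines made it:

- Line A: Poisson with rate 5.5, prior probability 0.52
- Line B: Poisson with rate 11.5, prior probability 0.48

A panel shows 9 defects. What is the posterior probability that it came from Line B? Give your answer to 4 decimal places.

0.6361

By Bayes' theorem, P(k | x) = π_k f_k(x) / Σ_j π_j f_j(x).
Evaluate each component's likelihood at the observed value:
  p_A = e^(−5.5)·5.5^9/9! = 0.0518659
  p_B = e^(−11.5)·11.5^9/9! = 0.0982044
Unnormalised posteriors:
  π_A·p_A = 0.52 × 0.0518659 = 0.0269702
  π_B·p_B = 0.48 × 0.0982044 = 0.0471381
Normaliser: 0.0269702 + 0.0471381 = 0.0741084
P(Line B | 9 defects) = 0.0471381 / 0.0741084 ≈ 0.6361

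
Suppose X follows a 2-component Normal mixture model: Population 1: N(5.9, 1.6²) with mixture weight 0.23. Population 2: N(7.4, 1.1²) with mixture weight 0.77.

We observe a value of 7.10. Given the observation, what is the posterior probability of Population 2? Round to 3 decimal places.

Posterior ∝ prior × likelihood, so P(k | x) ∝ π_k f_k(x); normalise over all components.
Component likelihoods at x = 7.10:
  f_1 = (1/(1.6·√(2π)))·exp(−(7.10−5.9)²/(2·1.6²)) = 0.249339·exp(-0.28125) = 0.188211
  f_2 = (1/(1.1·√(2π)))·exp(−(7.10−7.4)²/(2·1.1²)) = 0.362675·exp(-0.03719) = 0.349435
Weight by the priors:
  π_1·f_1 = 0.23 × 0.188211 = 0.0432885
  π_2·f_2 = 0.77 × 0.349435 = 0.269065
Normaliser: 0.0432885 + 0.269065 = 0.312353
P(Population 2 | 7.10) ≈ 0.861

0.861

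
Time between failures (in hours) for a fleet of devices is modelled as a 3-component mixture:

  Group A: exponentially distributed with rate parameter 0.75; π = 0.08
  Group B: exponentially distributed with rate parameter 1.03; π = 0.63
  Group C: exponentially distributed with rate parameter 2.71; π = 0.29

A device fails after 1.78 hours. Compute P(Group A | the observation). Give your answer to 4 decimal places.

0.1255

The responsibility of component k is π_k f_k(x) divided by Σ_j π_j f_j(x).
Exponential densities:
  f_A = 0.197369
  f_B = 0.164665
  f_C = 0.0217781
Unnormalised posteriors:
  π_A·f_A = 0.08 × 0.197369 = 0.0157895
  π_B·f_B = 0.63 × 0.164665 = 0.103739
  π_C·f_C = 0.29 × 0.0217781 = 0.00631564
Sum: 0.0157895 + 0.103739 + 0.00631564 = 0.125844
Responsibility of Group A: 0.0157895 / 0.125844 ≈ 0.1255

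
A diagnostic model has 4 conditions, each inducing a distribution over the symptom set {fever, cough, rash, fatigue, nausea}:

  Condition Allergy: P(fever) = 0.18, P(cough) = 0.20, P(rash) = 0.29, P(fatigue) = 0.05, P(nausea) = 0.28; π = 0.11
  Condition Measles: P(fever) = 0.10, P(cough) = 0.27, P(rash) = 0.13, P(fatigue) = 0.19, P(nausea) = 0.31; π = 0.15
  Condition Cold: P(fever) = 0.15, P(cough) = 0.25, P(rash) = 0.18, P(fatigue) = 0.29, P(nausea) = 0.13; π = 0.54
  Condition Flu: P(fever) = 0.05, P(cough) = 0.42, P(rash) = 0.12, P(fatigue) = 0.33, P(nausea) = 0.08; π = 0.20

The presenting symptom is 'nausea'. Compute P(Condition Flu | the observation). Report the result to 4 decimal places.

0.0979

P(component k | x) = π_k·f_k(x) / marginal(x), where marginal(x) = Σ_j π_j·f_j(x).
Categorical probabilities:
  f_Allergy = 0.28
  f_Measles = 0.31
  f_Cold = 0.13
  f_Flu = 0.08
Unnormalised posteriors:
  π_Allergy·f_Allergy = 0.11 × 0.28 = 0.0308
  π_Measles·f_Measles = 0.15 × 0.31 = 0.0465
  π_Cold·f_Cold = 0.54 × 0.13 = 0.0702
  π_Flu·f_Flu = 0.20 × 0.08 = 0.016
Sum: 0.0308 + 0.0465 + 0.0702 + 0.016 = 0.1635
P(Condition Flu | x) ≈ 0.0979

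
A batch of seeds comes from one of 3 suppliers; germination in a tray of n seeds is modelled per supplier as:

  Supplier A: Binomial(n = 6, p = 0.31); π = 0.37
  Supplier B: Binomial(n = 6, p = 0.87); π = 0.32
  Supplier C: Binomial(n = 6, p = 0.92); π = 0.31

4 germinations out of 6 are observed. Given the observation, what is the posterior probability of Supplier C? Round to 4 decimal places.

Posterior ∝ prior × likelihood, so P(k | x) ∝ π_k f_k(x); normalise over all components.
Component likelihoods at x = 4 germinations out of 6:
  L_A = 0.0659533
  L_B = 0.14523
  L_C = 0.0687737
Weight by the priors:
  π_A·L_A = 0.37 × 0.0659533 = 0.0244027
  π_B·L_B = 0.32 × 0.14523 = 0.0464735
  π_C·L_C = 0.31 × 0.0687737 = 0.0213199
Marginal: 0.0244027 + 0.0464735 + 0.0213199 = 0.092196
So the posterior for Supplier C is 0.0213199 / 0.092196 ≈ 0.2312.

0.2312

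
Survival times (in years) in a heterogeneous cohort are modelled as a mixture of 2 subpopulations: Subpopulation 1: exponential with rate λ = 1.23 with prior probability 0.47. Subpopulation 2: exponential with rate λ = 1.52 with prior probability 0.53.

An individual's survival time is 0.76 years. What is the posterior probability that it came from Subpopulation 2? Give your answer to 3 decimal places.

Apply Bayes' rule: the posterior for each component is proportional to its prior times its likelihood at x.
Component likelihoods at x = 0.76 years:
  L_1 = 0.482977
  L_2 = 0.478792
Unnormalised posteriors:
  P(Z=1)·L_1 = 0.47 × 0.482977 = 0.226999
  P(Z=2)·L_2 = 0.53 × 0.478792 = 0.25376
Normaliser: 0.226999 + 0.25376 = 0.480759
P(Subpopulation 2 | x) ≈ 0.528

0.528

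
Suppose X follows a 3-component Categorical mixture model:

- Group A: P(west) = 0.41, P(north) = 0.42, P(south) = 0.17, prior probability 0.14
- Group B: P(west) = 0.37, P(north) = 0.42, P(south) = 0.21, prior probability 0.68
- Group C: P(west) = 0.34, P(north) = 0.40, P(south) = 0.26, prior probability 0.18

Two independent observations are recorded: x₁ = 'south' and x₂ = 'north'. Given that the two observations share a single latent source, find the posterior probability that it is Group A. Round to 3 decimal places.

Posterior ∝ prior × likelihood, so P(k | x) ∝ π_k f_k(x); normalise over all components.
Since both observations come from the same component, the likelihood for component k is f_k(x₁)·f_k(x₂).
  L_A = [0.17] × [0.42] = 0.0714
  L_B = [0.21] × [0.42] = 0.0882
  L_C = [0.26] × [0.4] = 0.104
Multiply by the mixture weights:
  π_A·L_A = 0.14 × 0.0714 = 0.009996
  π_B·L_B = 0.68 × 0.0882 = 0.059976
  π_C·L_C = 0.18 × 0.104 = 0.01872
Sum: 0.009996 + 0.059976 + 0.01872 = 0.088692
Responsibility of Group A: 0.009996 / 0.088692 ≈ 0.113

0.113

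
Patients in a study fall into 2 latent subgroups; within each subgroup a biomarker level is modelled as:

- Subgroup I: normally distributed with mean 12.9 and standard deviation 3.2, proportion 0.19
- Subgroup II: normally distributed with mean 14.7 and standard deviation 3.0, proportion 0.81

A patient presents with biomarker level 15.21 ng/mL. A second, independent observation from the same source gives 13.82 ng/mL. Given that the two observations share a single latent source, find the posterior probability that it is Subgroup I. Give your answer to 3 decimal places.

By Bayes' theorem, P(k | x) = π_k f_k(x) / Σ_j π_j f_j(x).
Since both observations come from the same component, the likelihood for component k is f_k(x₁)·f_k(x₂).
  f_I = [(1/(3.2·√(2π)))·exp(−(15.21−12.9)²/(2·3.2²)) = 0.124669·exp(-0.26055) = 0.0960736] × [0.119622] = 0.0114925
  f_II = [(1/(3.0·√(2π)))·exp(−(15.21−14.7)²/(2·3.0²)) = 0.132981·exp(-0.01445) = 0.131073] × [0.127381] = 0.0166962
Prior × likelihood for each component:
  π_I·f_I = 0.19 × 0.0114925 = 0.00218358
  π_II·f_II = 0.81 × 0.0166962 = 0.0135239
Denominator: 0.00218358 + 0.0135239 = 0.0157075
Responsibility of Subgroup I: 0.00218358 / 0.0157075 ≈ 0.139

0.139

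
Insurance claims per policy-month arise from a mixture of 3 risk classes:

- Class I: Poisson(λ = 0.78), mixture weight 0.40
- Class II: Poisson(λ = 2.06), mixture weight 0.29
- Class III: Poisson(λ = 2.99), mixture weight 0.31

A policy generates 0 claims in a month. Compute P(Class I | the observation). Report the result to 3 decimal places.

0.777

Apply Bayes' rule: the posterior for each component is proportional to its prior times its likelihood at x.
Evaluate each component's likelihood at the observed value:
  p_I = 0.458406
  p_II = 0.127454
  p_III = 0.0502874
Prior × likelihood for each component:
  P(Z=I)·p_I = 0.40 × 0.458406 = 0.183362
  P(Z=II)·p_II = 0.29 × 0.127454 = 0.0369617
  P(Z=III)·p_III = 0.31 × 0.0502874 = 0.0155891
Sum: 0.183362 + 0.0369617 + 0.0155891 = 0.235913
P(Class I | x) = 0.183362 / 0.235913 ≈ 0.777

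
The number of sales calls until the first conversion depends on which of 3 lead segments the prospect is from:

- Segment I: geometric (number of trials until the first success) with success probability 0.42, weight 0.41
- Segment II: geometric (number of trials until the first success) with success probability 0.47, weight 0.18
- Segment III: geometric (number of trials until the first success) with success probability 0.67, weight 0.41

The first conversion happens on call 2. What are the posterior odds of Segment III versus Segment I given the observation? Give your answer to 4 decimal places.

0.9076

Only the two components matter; the odds are (π_i f_i(x)) / (π_j f_j(x)).
Evaluate each component's likelihood at the observed value:
  p_I = 0.42·(1−0.42)^1 = 0.42·0.58 = 0.2436
  p_II = 0.47·(1−0.47)^1 = 0.47·0.53 = 0.2491
  p_III = 0.67·(1−0.67)^1 = 0.67·0.33 = 0.2211
0.090651 / 0.099876 ≈ 0.9076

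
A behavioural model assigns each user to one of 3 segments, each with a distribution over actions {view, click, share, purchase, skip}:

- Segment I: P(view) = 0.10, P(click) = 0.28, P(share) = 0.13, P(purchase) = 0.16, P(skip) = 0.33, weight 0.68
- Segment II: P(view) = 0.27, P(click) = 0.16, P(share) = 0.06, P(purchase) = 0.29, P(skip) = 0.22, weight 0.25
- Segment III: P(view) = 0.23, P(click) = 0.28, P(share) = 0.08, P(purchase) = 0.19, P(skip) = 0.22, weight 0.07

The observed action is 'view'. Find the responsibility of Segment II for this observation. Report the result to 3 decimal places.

By Bayes' theorem, P(k | x) = P(Z=k) f_k(x) / Σ_j P(Z=j) f_j(x).
Component likelihoods at x = 'view':
  p_I = P(view | comp) = 0.10
  p_II = P(view | comp) = 0.27
  p_III = P(view | comp) = 0.23
Prior × likelihood for each component:
  P(Z=I)·p_I = 0.68 × 0.1 = 0.068
  P(Z=II)·p_II = 0.25 × 0.27 = 0.0675
  P(Z=III)·p_III = 0.07 × 0.23 = 0.0161
Sum: 0.068 + 0.0675 + 0.0161 = 0.1516
So the posterior for Segment II is 0.0675 / 0.1516 ≈ 0.445.

0.445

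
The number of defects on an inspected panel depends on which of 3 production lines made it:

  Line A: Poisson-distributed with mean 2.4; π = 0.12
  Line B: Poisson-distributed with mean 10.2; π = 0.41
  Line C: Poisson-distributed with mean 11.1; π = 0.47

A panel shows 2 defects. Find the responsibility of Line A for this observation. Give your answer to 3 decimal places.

The responsibility of component k is P(Z=k) f_k(x) divided by Σ_j P(Z=j) f_j(x).
Evaluate each component's likelihood at the observed value:
  L_A = 0.261268
  L_B = 0.0019336
  L_C = 0.000930995
Weight by the priors:
  P(Z=A)·L_A = 0.12 × 0.261268 = 0.0313521
  P(Z=B)·L_B = 0.41 × 0.0019336 = 0.000792776
  P(Z=C)·L_C = 0.47 × 0.000930995 = 0.000437568
Normaliser: 0.0313521 + 0.000792776 + 0.000437568 = 0.0325825
P(Line A | 2 defects) ≈ 0.962

0.962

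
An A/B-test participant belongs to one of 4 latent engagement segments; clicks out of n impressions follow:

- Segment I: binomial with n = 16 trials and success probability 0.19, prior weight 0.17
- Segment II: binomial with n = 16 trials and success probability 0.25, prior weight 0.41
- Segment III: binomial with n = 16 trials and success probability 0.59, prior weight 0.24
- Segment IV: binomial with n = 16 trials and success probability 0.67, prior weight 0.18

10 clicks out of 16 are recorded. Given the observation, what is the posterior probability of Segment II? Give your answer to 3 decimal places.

Posterior ∝ prior × likelihood, so P(k | x) ∝ P(Z=k) f_k(x); normalise over all components.
Binomial probabilities:
  f_I = C(16,10)·0.19^10·0.81^6 = 8008·6.13107e-08·0.28243 = 0.000138666
  f_II = C(16,10)·0.25^10·0.75^6 = 8008·9.53674e-07·0.177979 = 0.00135923
  f_III = C(16,10)·0.59^10·0.41^6 = 8008·0.00511117·0.0047501 = 0.194423
  f_IV = C(16,10)·0.67^10·0.33^6 = 8008·0.0182284·0.00129147 = 0.188519
Unnormalised posteriors:
  P(Z=I)·f_I = 0.17 × 0.000138666 = 2.35732e-05
  P(Z=II)·f_II = 0.41 × 0.00135923 = 0.000557283
  P(Z=III)·f_III = 0.24 × 0.194423 = 0.0466615
  P(Z=IV)·f_IV = 0.18 × 0.188519 = 0.0339335
Normaliser: 2.35732e-05 + 0.000557283 + 0.0466615 + 0.0339335 = 0.0811758
Responsibility of Segment II: 0.000557283 / 0.0811758 ≈ 0.007

0.007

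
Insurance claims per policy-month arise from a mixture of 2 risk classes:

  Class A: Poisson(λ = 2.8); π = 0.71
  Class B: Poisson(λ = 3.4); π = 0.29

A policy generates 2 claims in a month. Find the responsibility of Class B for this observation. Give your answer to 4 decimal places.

0.2484

The responsibility of component k is w_k f_k(x) divided by Σ_j w_j f_j(x).
Poisson probabilities:
  f_A = 0.238375
  f_B = 0.192898
Unnormalised posteriors:
  w_A·f_A = 0.71 × 0.238375 = 0.169247
  w_B·f_B = 0.29 × 0.192898 = 0.0559403
Denominator: 0.169247 + 0.0559403 = 0.225187
P(Class B | data) = 0.0559403 / 0.225187 ≈ 0.2484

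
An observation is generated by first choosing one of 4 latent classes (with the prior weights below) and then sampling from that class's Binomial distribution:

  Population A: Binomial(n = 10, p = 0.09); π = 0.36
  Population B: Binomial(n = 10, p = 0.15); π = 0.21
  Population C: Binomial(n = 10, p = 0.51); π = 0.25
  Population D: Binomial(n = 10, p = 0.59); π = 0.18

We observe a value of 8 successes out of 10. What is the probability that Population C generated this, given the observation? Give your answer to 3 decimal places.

0.382

Posterior ∝ prior × likelihood, so P(k | x) ∝ P(Z=k) f_k(x); normalise over all components.
Binomial probabilities:
  f_A = 1.60411e-07
  f_B = 8.3326e-06
  f_C = 0.04945
  f_D = 0.11107
Multiply by the mixture weights:
  P(Z=A)·f_A = 0.36 × 1.60411e-07 = 5.77481e-08
  P(Z=B)·f_B = 0.21 × 8.3326e-06 = 1.74985e-06
  P(Z=C)·f_C = 0.25 × 0.04945 = 0.0123625
  P(Z=D)·f_D = 0.18 × 0.11107 = 0.0199926
Normaliser: 5.77481e-08 + 1.74985e-06 + 0.0123625 + 0.0199926 = 0.0323569
So the posterior for Population C is 0.0123625 / 0.0323569 ≈ 0.382.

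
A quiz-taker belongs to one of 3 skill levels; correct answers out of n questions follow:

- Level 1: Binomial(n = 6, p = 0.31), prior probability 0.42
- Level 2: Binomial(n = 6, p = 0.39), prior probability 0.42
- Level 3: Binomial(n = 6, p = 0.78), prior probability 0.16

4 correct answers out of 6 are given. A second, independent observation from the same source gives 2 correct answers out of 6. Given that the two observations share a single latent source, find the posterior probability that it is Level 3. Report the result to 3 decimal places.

P(component k | x) = π_k·f_k(x) / marginal(x), where marginal(x) = Σ_j π_j·f_j(x).
Since both observations come from the same component, the likelihood for component k is f_k(x₁)·f_k(x₂).
  f_1 = [C(6,4)·0.31^4·0.69^2 = 15·0.00923521·0.4761 = 0.0659533] × [0.326747] = 0.02155
  f_2 = [C(6,4)·0.39^4·0.61^2 = 15·0.0231344·0.3721 = 0.129125] × [0.315893] = 0.0407896
  f_3 = [C(6,4)·0.78^4·0.22^2 = 15·0.370151·0.0484 = 0.268729] × [0.0213782] = 0.00574495
Multiply by the mixture weights:
  π_1·f_1 = 0.42 × 0.02155 = 0.009051
  π_2·f_2 = 0.42 × 0.0407896 = 0.0171316
  π_3·f_3 = 0.16 × 0.00574495 = 0.000919192
Evidence: 0.009051 + 0.0171316 + 0.000919192 = 0.0271018
Responsibility of Level 3: 0.000919192 / 0.0271018 ≈ 0.034

0.034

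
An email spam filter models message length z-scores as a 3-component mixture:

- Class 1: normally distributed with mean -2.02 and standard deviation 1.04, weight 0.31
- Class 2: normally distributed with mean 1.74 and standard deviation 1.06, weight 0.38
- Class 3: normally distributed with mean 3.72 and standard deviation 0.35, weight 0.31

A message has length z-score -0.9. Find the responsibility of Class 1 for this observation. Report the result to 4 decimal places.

Apply Bayes' rule: the posterior for each component is proportional to its prior times its likelihood at x.
Evaluate each component's likelihood at the observed value:
  p_1 = (1/(1.04·√(2π)))·exp(−(-0.9−-2.02)²/(2·1.04²)) = 0.383598·exp(-0.57988) = 0.214802
  p_2 = (1/(1.06·√(2π)))·exp(−(-0.9−1.74)²/(2·1.06²)) = 0.376361·exp(-3.10146) = 0.01693
  p_3 = (1/(0.35·√(2π)))·exp(−(-0.9−3.72)²/(2·0.35²)) = 1.139835·exp(-87.12000) = 1.66382e-38
Multiply by the mixture weights:
  π_1·p_1 = 0.31 × 0.214802 = 0.0665885
  π_2·p_2 = 0.38 × 0.01693 = 0.00643341
  π_3·p_3 = 0.31 × 1.66382e-38 = 5.15785e-39
Sum: 0.0665885 + 0.00643341 + 5.15785e-39 = 0.0730219
Responsibility of Class 1: 0.0665885 / 0.0730219 ≈ 0.9119

0.9119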